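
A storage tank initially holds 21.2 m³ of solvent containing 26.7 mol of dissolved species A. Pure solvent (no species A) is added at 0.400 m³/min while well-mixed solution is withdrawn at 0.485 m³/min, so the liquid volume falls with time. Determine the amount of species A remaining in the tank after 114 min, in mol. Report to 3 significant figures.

0.818 mol

Let m(t) be the amount of species A. Volume: V(t) = V₀ + (Q_in − Q_out) t = 21.2 − 0.085000 t; V(114) = 11.510 m³.
No species A enters, so dm/dt = −Q_out · (m/V).
Separate: dm/m = −Q_out dt/V(t) ⇒ ln(m/m₀) = −(Q_out/(Q_in−Q_out)) ln(V/V₀).
m = m₀ (V₀/V)^(Q_out/(Q_in−Q_out)) = 26.7 × (21.2/11.510)^(-5.7059) = 0.81840 mol.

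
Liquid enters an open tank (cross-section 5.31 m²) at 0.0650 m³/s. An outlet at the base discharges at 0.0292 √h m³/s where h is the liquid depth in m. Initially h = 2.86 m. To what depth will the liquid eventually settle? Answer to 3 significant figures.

4.96 m

A dh/dt = Q_in − 0.0292 √h. Steady state requires inflow = outflow:
Q_in = 0.0292 √h_ss ⇒ √h_ss = 0.0650/0.0292 = 2.2260.
h_ss = 2.2260² = 4.9552 m. (Since h₀ = 2.86 m < h_ss, the level will rise toward this value.)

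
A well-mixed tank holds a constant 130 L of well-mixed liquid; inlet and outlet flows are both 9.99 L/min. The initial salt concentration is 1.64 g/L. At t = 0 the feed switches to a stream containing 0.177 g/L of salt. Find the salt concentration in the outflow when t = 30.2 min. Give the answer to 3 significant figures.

Unsteady species balance (constant V, well mixed): V dC/dt = Q(C_in − C).
Time constant τ = V/Q = 130/9.99 = 13.013 min.
Integrating: C(t) = C_in + (C₀ − C_in) e^(−t/τ).
C(30.2) = 0.177 + (1.64 − 0.177)·e^(−30.2/13.013) = 0.177 + (1.4630)·0.098200 = 0.32067 g/L.

0.321 g/L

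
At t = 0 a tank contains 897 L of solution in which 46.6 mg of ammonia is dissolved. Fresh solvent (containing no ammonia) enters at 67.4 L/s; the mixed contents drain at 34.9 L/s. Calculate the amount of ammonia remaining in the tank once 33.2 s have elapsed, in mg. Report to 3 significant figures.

20.0 mg

Let m(t) be the amount of ammonia. Volume: V(t) = V₀ + (Q_in − Q_out) t = 897 + 32.500 t; V(33.2) = 1976.0 L.
Species balance (pure solvent in): dm/dt = −Q_out · m/V(t).
Separate: dm/m = −Q_out dt/V(t) ⇒ ln(m/m₀) = −(Q_out/(Q_in−Q_out)) ln(V/V₀).
m = m₀ (V₀/V)^(Q_out/(Q_in−Q_out)) = 46.6 × (897/1976.0)^(1.0738) = 19.955 mg.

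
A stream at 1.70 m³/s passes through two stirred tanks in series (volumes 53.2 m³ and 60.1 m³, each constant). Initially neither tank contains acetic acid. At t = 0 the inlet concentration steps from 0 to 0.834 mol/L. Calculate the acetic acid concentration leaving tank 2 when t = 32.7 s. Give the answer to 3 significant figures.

Species balance on tank i: dCᵢ/dt = (Cᵢ₋₁ − Cᵢ)/τᵢ with τᵢ = Vᵢ/Q.
τ₁ = 53.2/1.70 = 31.294 s; τ₂ = 60.1/1.70 = 35.353 s.
Solving the cascade with C₁(0)=C₂(0)=0 gives C₂(t) = C_in[1 − (τ₁ e^(−t/τ₁) − τ₂ e^(−t/τ₂))/(τ₁ − τ₂)].
At t = 32.7: e^(−t/τ₁) = 0.35172, e^(−t/τ₂) = 0.39655.
C₂ = 0.834·[1 − (31.294·0.35172 − 35.353·0.39655)/(-4.0588)] = 0.834·0.25781 = 0.21501 mol/L.

0.215 mol/L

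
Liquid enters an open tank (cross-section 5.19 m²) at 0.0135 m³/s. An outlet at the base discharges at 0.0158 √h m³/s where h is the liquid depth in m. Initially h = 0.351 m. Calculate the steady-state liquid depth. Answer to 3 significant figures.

Volume balance on the tank: A dh/dt = Q_in − 0.0158 √h. At steady state dh/dt = 0:
Q_in = 0.0158 √h_ss ⇒ √h_ss = 0.0135/0.0158 = 0.85443.
h_ss = 0.85443² = 0.73005 m. (Since h₀ = 0.351 m < h_ss, the level will rise toward this value.)

0.730 m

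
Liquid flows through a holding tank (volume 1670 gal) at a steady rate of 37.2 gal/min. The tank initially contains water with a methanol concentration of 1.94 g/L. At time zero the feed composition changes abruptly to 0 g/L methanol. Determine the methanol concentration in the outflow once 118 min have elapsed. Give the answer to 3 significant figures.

0.140 g/L

Transient balance on the dissolved component: V dC/dt = Q(C_in − C).
So dC/dt = (C_in − C)/τ with τ = V/Q = 1670/37.2 = 44.892 min.
C approaches C_in exponentially: C(t) = C_in + (C₀ − C_in) e^(−t/τ).
C(118) = 0 + (1.94 − 0)·e^(−118/44.892) = 0 + (1.9400)·0.072186 = 0.14004 g/L.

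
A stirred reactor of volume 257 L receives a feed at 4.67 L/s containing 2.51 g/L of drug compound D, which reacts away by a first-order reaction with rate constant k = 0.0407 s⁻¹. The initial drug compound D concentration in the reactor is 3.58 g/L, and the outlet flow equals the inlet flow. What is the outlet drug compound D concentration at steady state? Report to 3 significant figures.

0.775 g/L

Accumulation = in − out − consumed: V dC/dt = Q C_in − Q C − k V C.
Steady state (dC/dt = 0): C_ss = Q C_in/(Q + kV) = C_in/(1 + kV/Q).
C_ss = 4.67·2.51/(4.67 + 0.0407·257) = 11.722/15.130 = 0.77474 g/L.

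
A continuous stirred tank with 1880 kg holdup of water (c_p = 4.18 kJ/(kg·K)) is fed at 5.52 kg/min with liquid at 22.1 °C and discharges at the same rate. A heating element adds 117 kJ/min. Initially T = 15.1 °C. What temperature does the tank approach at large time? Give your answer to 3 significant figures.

27.2 °C

Heat balance on the well-mixed liquid: M c_p dT/dt = ṁ c_p (T_in − T) + 117.
At steady state dT/dt = 0 ⇒ T_ss = T_in + Q̇/(ṁ c_p) = 22.1 + 117/(5.52·4.18) = 27.171 °C.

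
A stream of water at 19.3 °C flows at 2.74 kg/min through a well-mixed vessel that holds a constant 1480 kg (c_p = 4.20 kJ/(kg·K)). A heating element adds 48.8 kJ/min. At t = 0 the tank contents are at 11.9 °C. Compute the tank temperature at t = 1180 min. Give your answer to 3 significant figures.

22.2 °C

Unsteady energy balance on the tank contents: M c_p dT/dt = ṁ c_p (T_in − T) + 48.8.
τ = M/ṁ = 540.15 min; T_ss = T_in + Q̇/(ṁ c_p) = 19.3 + 48.8/(2.74·4.20) = 23.541 °C.
T approaches T_ss exponentially: T(t) = T_ss + (T₀ − T_ss) e^(−t/τ).
T(1180) = 23.541 + (-11.641)·e^(−1180/540.15) = 23.541 + (-11.641)·0.11252 = 22.231 °C.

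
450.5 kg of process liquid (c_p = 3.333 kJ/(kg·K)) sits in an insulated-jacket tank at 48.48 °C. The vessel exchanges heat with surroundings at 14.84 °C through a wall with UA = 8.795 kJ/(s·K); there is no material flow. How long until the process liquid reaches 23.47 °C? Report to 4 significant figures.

Energy balance: M c_p dT/dt = −UA(T − T_amb).
τ = M c_p/UA = 170.724 s; T_ss = T_amb = 14.8400 °C.
T(t) = T_ss + (T₀ − T_ss)e^(−t/τ); set T = 23.47:
t = −τ ln[(T − T_ss)/(T₀ − T_ss)] = −170.724 · ln(0.256540) = 232.265 s.

232.3 s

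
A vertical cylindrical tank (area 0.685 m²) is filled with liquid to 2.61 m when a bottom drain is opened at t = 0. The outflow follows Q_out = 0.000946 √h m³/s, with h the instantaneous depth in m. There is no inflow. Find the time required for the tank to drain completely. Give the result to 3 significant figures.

Volume balance on the tank: A dh/dt = −0.000946 √h.
Separate and integrate: 2(√h − √h₀) = −(0.000946/A) t.
Set h = 0: 2√h₀ = (0.000946/A) t_empty ⇒ t_empty = 2A√h₀/0.000946.
t_empty = 2·0.685·√2.61/0.000946 = 1.3700·1.6155/0.000946 = 2339.6 s.

2340 s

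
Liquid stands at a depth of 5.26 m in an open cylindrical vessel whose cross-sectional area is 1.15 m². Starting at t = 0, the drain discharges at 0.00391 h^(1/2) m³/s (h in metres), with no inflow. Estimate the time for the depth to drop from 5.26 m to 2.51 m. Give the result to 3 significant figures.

A dh/dt = −Q_out = −0.00391 √h.
∫ h^(−1/2) dh = −(0.00391/A) ∫ dt, giving 2√h = 2√h₀ − (0.00391/A) t.
t = 2A(√h₀ − √h)/0.00391 = 2·1.15·(√5.26 − √2.51)/0.00391
  = 2.3000 × (2.2935 − 1.5843) / 0.00391 = 417.16 s.

417 s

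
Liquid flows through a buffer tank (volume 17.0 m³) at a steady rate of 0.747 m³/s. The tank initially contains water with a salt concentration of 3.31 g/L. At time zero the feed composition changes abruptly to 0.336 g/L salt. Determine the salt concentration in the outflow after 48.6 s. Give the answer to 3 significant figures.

Unsteady species balance (constant V, well mixed): V dC/dt = Q(C_in − C).
Time constant τ = V/Q = 17.0/0.747 = 22.758 s.
Solution: C(t) = C_in + (C₀ − C_in) e^(−t/τ).
C(48.6) = 0.336 + (3.31 − 0.336)·e^(−48.6/22.758) = 0.336 + (2.9740)·0.11818 = 0.68747 g/L.

0.687 g/L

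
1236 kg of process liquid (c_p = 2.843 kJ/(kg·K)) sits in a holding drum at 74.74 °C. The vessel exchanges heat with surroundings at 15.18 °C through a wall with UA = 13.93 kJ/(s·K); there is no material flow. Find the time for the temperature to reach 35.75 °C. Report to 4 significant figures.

First-law balance (no shaft work): M c_p dT/dt = −UA(T − T_amb).
τ = M c_p/UA = 252.258 s; T_ss = T_amb = 15.1800 °C.
T(t) = T_ss + (T₀ − T_ss)e^(−t/τ); set T = 35.75:
t = −τ ln[(T − T_ss)/(T₀ − T_ss)] = −252.258 · ln(0.345366) = 268.188 s.

268.2 s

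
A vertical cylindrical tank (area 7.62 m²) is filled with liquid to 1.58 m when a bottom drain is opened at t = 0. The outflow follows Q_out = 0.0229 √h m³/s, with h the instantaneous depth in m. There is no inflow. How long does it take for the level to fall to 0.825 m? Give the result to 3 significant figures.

232 s

A dh/dt = −Q_out = −0.0229 √h.
∫ h^(−1/2) dh = −(0.0229/A) ∫ dt, giving 2√h = 2√h₀ − (0.0229/A) t.
t = 2A(√h₀ − √h)/0.0229 = 2·7.62·(√1.58 − √0.825)/0.0229
  = 15.240 × (1.2570 − 0.90830) / 0.0229 = 232.05 s.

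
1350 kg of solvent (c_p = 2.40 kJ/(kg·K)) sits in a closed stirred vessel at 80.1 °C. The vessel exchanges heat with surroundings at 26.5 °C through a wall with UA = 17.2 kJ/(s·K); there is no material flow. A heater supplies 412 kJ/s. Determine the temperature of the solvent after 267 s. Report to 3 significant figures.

Lumped-capacitance energy balance: M c_p dT/dt = UA(T_amb − T) + Q̇.
dT/dt = (T_ss − T)/τ with T_ss = T_amb + Q̇/UA = 26.5 + 412/17.2 = 50.453 °C, τ = M c_p/UA = 1350·2.40/17.2 = 188.37 s.
Solution: T(t) = T_ss + (T₀ − T_ss) e^(−t/τ).
T(267) = 50.453 + (29.647)·0.24234 = 57.638 °C.

57.6 °C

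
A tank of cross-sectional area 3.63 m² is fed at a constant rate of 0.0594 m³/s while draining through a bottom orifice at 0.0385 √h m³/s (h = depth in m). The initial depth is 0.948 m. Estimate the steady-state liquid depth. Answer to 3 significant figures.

Unsteady balance on liquid volume: A dh/dt = Q_in − 0.0385 √h. At steady state dh/dt = 0:
Q_in = 0.0385 √h_ss ⇒ √h_ss = 0.0594/0.0385 = 1.5429.
h_ss = 1.5429² = 2.3804 m. (Since h₀ = 0.948 m < h_ss, the level will rise toward this value.)

2.38 m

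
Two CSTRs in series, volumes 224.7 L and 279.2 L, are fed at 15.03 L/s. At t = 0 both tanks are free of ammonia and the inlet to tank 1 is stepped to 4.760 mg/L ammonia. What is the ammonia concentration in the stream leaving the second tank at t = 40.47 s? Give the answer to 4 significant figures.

Each tank obeys Vᵢ dCᵢ/dt = Q(Cᵢ₋₁ − Cᵢ), so τᵢ = Vᵢ/Q.
τ₁ = 224.7/15.03 = 14.9501 s; τ₂ = 279.2/15.03 = 18.5762 s.
Solving the cascade with C₁(0)=C₂(0)=0 gives C₂(t) = C_in[1 − (τ₁ e^(−t/τ₁) − τ₂ e^(−t/τ₂))/(τ₁ − τ₂)].
At t = 40.47: e^(−t/τ₁) = 0.0667364, e^(−t/τ₂) = 0.113200.
C₂ = 4.760·[1 − (14.9501·0.0667364 − 18.5762·0.113200)/(-3.62608)] = 4.760·0.695232 = 3.30930 mg/L.

3.309 mg/L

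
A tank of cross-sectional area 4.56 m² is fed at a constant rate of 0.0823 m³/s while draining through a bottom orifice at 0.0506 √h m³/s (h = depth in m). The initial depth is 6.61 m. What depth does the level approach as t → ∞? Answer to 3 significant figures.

Volume balance on the tank: A dh/dt = Q_in − 0.0506 √h. At steady state dh/dt = 0:
Q_in = 0.0506 √h_ss ⇒ √h_ss = 0.0823/0.0506 = 1.6265.
h_ss = 1.6265² = 2.6454 m. (Since h₀ = 6.61 m > h_ss, the level will fall toward this value.)

2.65 m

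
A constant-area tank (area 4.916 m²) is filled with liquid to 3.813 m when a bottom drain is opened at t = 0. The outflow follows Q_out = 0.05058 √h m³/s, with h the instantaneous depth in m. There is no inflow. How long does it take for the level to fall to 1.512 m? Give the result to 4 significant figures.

140.6 s

A dh/dt = −Q_out = −0.05058 √h.
∫ h^(−1/2) dh = −(0.05058/A) ∫ dt, giving 2√h = 2√h₀ − (0.05058/A) t.
t = 2A(√h₀ − √h)/0.05058 = 2·4.916·(√3.813 − √1.512)/0.05058
  = 9.83200 × (1.95269 − 1.22963) / 0.05058 = 140.551 s.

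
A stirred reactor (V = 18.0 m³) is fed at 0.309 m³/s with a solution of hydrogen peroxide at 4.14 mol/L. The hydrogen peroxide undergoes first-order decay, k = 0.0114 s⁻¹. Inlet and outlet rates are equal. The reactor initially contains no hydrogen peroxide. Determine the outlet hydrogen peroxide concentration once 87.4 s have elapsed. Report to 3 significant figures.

2.28 mol/L

Species balance: V dC/dt = Q C_in − Q C − k V C.
dC/dt = (Q/V) C_in − (Q/V + k) C; effective rate a = Q/V + k = 0.017167 + 0.0114 = 0.028567 s⁻¹.
C_ss = Q C_in/(Q + kV) = 2.4879 mol/L; C(t) = C_ss + (C₀ − C_ss) e^(−a t).
C(87.4) = 2.4879 + (-2.4879)·e^(−0.028567·87.4) = 2.4879 + (-2.4879)·0.082354 = 2.2830 mol/L.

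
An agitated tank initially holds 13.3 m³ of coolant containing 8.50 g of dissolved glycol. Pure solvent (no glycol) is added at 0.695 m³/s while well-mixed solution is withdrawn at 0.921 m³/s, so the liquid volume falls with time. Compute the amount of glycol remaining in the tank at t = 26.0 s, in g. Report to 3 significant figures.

Total volume: dV/dt = Q_in − Q_out = -0.22600 m³/s, so V(t) = 13.3 − 0.22600 t and V(26.0) = 7.4240 m³.
Solute balance: dm/dt = 0 − Q_out C = −Q_out m/V(t).
Separate: dm/m = −Q_out dt/V(t) ⇒ ln(m/m₀) = −(Q_out/(Q_in−Q_out)) ln(V/V₀).
m = m₀ (V₀/V)^(Q_out/(Q_in−Q_out)) = 8.50 × (13.3/7.4240)^(-4.0752) = 0.78980 g.

0.790 g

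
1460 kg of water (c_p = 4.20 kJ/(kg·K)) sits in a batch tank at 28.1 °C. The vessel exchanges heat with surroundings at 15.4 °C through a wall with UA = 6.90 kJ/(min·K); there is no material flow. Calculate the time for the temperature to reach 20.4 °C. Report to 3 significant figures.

828 min

First-law balance (no shaft work): M c_p dT/dt = −UA(T − T_amb).
τ = M c_p/UA = 888.70 min; T_ss = T_amb = 15.400 °C.
T(t) = T_ss + (T₀ − T_ss)e^(−t/τ); set T = 20.4:
t = −τ ln[(T − T_ss)/(T₀ − T_ss)] = −888.70 · ln(0.39370) = 828.41 min.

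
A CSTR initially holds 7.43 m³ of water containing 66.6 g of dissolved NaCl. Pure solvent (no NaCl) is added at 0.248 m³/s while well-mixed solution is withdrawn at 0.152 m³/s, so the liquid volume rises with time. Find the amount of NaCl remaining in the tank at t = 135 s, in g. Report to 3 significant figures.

Let m(t) be the amount of NaCl. Volume: V(t) = V₀ + (Q_in − Q_out) t = 7.43 + 0.096000 t; V(135) = 20.390 m³.
No NaCl enters, so dm/dt = −Q_out · (m/V).
dm/m = −Q_out dt/(V₀ + 0.096000 t); integrating gives ln(m/m₀) = −(Q_out/(Q_in−Q_out)) ln(V/V₀).
m = m₀ (V₀/V)^(Q_out/(Q_in−Q_out)) = 66.6 × (7.43/20.390)^(1.5833) = 13.468 g.

13.5 g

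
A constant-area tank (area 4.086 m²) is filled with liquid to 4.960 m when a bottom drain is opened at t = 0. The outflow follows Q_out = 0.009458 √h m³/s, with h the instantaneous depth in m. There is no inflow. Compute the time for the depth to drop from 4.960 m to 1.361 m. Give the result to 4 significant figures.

With no inflow, A dh/dt = −0.009458 √h.
Separate and integrate: 2(√h − √h₀) = −(0.009458/A) t.
t = 2A(√h₀ − √h)/0.009458 = 2·4.086·(√4.960 − √1.361)/0.009458
  = 8.17200 × (2.22711 − 1.16662) / 0.009458 = 916.293 s.

916.3 s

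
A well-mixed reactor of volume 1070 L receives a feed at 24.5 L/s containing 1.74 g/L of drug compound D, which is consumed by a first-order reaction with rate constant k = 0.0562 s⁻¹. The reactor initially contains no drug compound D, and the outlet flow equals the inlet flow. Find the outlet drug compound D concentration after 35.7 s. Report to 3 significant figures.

0.474 g/L

V dC/dt = Q(C_in − C) − k V C.
dC/dt = (Q/V) C_in − (Q/V + k) C; effective rate a = Q/V + k = 0.022897 + 0.0562 = 0.079097 s⁻¹.
C_ss = Q C_in/(Q + kV) = 0.50370 g/L; C(t) = C_ss + (C₀ − C_ss) e^(−a t).
C(35.7) = 0.50370 + (-0.50370)·e^(−0.079097·35.7) = 0.50370 + (-0.50370)·0.059382 = 0.47379 g/L.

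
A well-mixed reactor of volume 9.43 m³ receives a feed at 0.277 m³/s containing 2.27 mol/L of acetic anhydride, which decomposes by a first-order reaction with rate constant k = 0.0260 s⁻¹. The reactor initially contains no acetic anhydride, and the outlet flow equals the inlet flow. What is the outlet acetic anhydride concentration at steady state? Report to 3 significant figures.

1.20 mol/L

Accumulation = in − out − consumed: V dC/dt = Q C_in − Q C − k V C.
Steady state (dC/dt = 0): C_ss = Q C_in/(Q + kV) = C_in/(1 + kV/Q).
C_ss = 0.277·2.27/(0.277 + 0.0260·9.43) = 0.62879/0.52218 = 1.2042 mol/L.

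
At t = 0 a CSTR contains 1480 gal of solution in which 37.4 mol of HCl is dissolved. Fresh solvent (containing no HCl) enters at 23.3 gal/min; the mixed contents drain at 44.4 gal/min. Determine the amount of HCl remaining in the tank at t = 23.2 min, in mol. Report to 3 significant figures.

Let m(t) be the amount of HCl. Volume: V(t) = V₀ + (Q_in − Q_out) t = 1480 − 21.100 t; V(23.2) = 990.48 gal.
No HCl enters, so dm/dt = −Q_out · (m/V).
dm/m = −Q_out dt/(V₀ − 21.100 t); integrating gives ln(m/m₀) = −(Q_out/(Q_in−Q_out)) ln(V/V₀).
m = m₀ (V₀/V)^(Q_out/(Q_in−Q_out)) = 37.4 × (1480/990.48)^(-2.1043) = 16.064 mol.

16.1 mol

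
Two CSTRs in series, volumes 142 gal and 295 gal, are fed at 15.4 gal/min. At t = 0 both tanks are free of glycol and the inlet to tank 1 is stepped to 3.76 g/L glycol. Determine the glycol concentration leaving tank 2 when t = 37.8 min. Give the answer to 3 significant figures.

Each tank obeys Vᵢ dCᵢ/dt = Q(Cᵢ₋₁ − Cᵢ), so τᵢ = Vᵢ/Q.
τ₁ = 142/15.4 = 9.2208 min; τ₂ = 295/15.4 = 19.156 min.
Solving the cascade with C₁(0)=C₂(0)=0 gives C₂(t) = C_in[1 − (τ₁ e^(−t/τ₁) − τ₂ e^(−t/τ₂))/(τ₁ − τ₂)].
At t = 37.8: e^(−t/τ₁) = 0.016582, e^(−t/τ₂) = 0.13900.
C₂ = 3.76·[1 − (9.2208·0.016582 − 19.156·0.13900)/(-9.9351)] = 3.76·0.74739 = 2.8102 g/L.

2.81 g/L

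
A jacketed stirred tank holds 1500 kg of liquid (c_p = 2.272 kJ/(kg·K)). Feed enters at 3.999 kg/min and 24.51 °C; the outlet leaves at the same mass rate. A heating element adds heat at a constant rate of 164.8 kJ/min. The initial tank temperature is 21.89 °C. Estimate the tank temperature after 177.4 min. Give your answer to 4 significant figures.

M c_p dT/dt = ṁ c_p (T_in − T) + Q̇.
Rearrange: dT/dt = (T_ss − T)/τ with τ = M/ṁ = 375.094 min and T_ss = T_in + Q̇/(ṁ c_p) = 42.6483 °C.
Solution: T(t) = T_ss + (T₀ − T_ss) e^(−t/τ).
T(177.4) = 42.6483 + (-20.7583)·e^(−177.4/375.094) = 42.6483 + (-20.7583)·0.623162 = 29.7125 °C.

29.71 °C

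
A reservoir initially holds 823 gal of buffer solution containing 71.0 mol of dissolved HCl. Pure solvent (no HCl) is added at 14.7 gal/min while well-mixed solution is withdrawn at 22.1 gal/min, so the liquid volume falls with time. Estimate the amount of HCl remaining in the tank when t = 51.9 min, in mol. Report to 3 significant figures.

Total volume: dV/dt = Q_in − Q_out = -7.4000 gal/min, so V(t) = 823 − 7.4000 t and V(51.9) = 438.94 gal.
No HCl enters, so dm/dt = −Q_out · (m/V).
dm/m = −Q_out dt/(V₀ − 7.4000 t); integrating gives ln(m/m₀) = −(Q_out/(Q_in−Q_out)) ln(V/V₀).
m = m₀ (V₀/V)^(Q_out/(Q_in−Q_out)) = 71.0 × (823/438.94)^(-2.9865) = 10.863 mol.

10.9 mol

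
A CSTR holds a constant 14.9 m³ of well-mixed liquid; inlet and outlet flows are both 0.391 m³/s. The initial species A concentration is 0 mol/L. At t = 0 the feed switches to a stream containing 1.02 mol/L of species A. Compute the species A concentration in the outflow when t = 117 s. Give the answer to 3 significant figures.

0.973 mol/L

Transient balance on the dissolved component: V dC/dt = Q(C_in − C).
Rewrite as dC/dt + C/τ = C_in/τ, τ = V/Q = 38.107 s.
This is linear first-order; C(t) = C_in + (C₀ − C_in) e^(−t/τ).
C(117) = 1.02 + (0 − 1.02)·e^(−117/38.107) = 1.02 + (-1.0200)·0.046409 = 0.97266 mol/L.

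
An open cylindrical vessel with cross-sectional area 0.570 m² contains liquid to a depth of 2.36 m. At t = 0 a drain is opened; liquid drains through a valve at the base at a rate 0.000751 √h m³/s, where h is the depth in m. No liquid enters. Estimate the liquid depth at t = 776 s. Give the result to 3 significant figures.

With no inflow, A dh/dt = −0.000751 √h.
∫ h^(−1/2) dh = −(0.000751/A) ∫ dt, giving 2√h = 2√h₀ − (0.000751/A) t.
√h = √2.36 − 0.000751·776/(2·0.570) = 1.5362 − 0.51121 = 1.0250.
h = 1.0250² = 1.0507 m.

1.05 m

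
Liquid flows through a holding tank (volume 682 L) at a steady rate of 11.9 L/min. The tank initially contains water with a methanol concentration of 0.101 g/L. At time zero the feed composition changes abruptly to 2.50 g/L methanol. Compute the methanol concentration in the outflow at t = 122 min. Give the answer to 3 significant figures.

Transient balance on the dissolved component: V dC/dt = Q(C_in − C).
Time constant τ = V/Q = 682/11.9 = 57.311 min.
Integrating: C(t) = C_in + (C₀ − C_in) e^(−t/τ).
C(122) = 2.50 + (0.101 − 2.50)·e^(−122/57.311) = 2.50 + (-2.3990)·0.11899 = 2.2145 g/L.

2.21 g/L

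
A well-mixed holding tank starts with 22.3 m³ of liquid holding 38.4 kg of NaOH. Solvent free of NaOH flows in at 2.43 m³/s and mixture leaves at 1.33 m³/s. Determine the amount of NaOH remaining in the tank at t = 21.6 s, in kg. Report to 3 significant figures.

Total volume: dV/dt = Q_in − Q_out = 1.1000 m³/s, so V(t) = 22.3 + 1.1000 t and V(21.6) = 46.060 m³.
Solute balance: dm/dt = 0 − Q_out C = −Q_out m/V(t).
Separate: dm/m = −Q_out dt/V(t) ⇒ ln(m/m₀) = −(Q_out/(Q_in−Q_out)) ln(V/V₀).
m = m₀ (V₀/V)^(Q_out/(Q_in−Q_out)) = 38.4 × (22.3/46.060)^(1.2091) = 15.975 kg.

16.0 kg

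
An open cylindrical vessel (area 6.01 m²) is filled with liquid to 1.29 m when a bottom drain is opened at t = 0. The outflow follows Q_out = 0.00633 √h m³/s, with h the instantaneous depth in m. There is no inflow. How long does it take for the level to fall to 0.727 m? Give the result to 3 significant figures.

With no inflow, A dh/dt = −0.00633 √h.
This is separable: 2 d(√h)/dt = −0.00633/A, so √h = √h₀ − (0.00633/(2A)) t.
t = 2A(√h₀ − √h)/0.00633 = 2·6.01·(√1.29 − √0.727)/0.00633
  = 12.020 × (1.1358 − 0.85264) / 0.00633 = 537.65 s.

538 s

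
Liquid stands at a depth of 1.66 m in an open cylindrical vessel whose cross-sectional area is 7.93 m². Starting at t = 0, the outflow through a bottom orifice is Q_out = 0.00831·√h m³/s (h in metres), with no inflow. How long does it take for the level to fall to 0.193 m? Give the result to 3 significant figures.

1620 s

Mass balance (ρ constant): A dh/dt = −0.00831 √h.
∫ h^(−1/2) dh = −(0.00831/A) ∫ dt, giving 2√h = 2√h₀ − (0.00831/A) t.
t = 2A(√h₀ − √h)/0.00831 = 2·7.93·(√1.66 − √0.193)/0.00831
  = 15.860 × (1.2884 − 0.43932) / 0.00831 = 1620.5 s.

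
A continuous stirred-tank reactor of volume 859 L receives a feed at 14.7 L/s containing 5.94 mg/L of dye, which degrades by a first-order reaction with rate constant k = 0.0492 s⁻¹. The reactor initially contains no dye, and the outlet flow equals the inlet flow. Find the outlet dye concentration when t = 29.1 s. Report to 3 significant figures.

1.31 mg/L

V dC/dt = Q(C_in − C) − k V C.
This is linear with rate a = Q/V + k = 0.066313 s⁻¹.
C_ss = Q C_in/(Q + kV) = 1.5329 mg/L; C(t) = C_ss + (C₀ − C_ss) e^(−a t).
C(29.1) = 1.5329 + (-1.5329)·e^(−0.066313·29.1) = 1.5329 + (-1.5329)·0.14519 = 1.3103 mg/L.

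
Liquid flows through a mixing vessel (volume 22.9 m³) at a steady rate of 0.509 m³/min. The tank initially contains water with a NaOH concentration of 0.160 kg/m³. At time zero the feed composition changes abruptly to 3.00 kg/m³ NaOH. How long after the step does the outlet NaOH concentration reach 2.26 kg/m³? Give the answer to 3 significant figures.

60.5 min

Species balance: V dC/dt = Q(C_in − C) ⇒ τ = V/Q = 44.990 min.
C(t) = C_in + (C₀ − C_in) e^(−t/τ). Set C = 2.26 and solve for t:
e^(−t/τ) = (C − C_in)/(C₀ − C_in) = (2.26 − 3.00)/(0.160 − 3.00) = 0.26056
t = −τ ln(…) = 44.990 × 1.3449 = 60.508 min.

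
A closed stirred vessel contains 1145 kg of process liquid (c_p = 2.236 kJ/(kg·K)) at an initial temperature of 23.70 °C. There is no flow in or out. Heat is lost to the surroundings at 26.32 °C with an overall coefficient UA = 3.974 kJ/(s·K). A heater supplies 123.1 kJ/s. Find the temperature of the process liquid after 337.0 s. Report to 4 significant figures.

37.38 °C

Lumped-capacitance energy balance: M c_p dT/dt = UA(T_amb − T) + Q̇.
dT/dt = (T_ss − T)/τ with T_ss = T_amb + Q̇/UA = 26.32 + 123.1/3.974 = 57.2963 °C, τ = M c_p/UA = 1145·2.236/3.974 = 644.243 s.
Integrating: T(t) = T_ss + (T₀ − T_ss) e^(−t/τ).
T(337.0) = 57.2963 + (-33.5963)·0.592683 = 37.3843 °C.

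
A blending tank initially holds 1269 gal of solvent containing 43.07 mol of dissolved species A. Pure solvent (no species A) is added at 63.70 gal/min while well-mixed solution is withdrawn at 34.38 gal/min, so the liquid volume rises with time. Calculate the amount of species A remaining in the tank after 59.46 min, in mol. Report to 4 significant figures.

Total volume: dV/dt = Q_in − Q_out = 29.3200 gal/min, so V(t) = 1269 + 29.3200 t and V(59.46) = 3012.37 gal.
Species balance (pure solvent in): dm/dt = −Q_out · m/V(t).
Separate: dm/m = −Q_out dt/V(t) ⇒ ln(m/m₀) = −(Q_out/(Q_in−Q_out)) ln(V/V₀).
m = m₀ (V₀/V)^(Q_out/(Q_in−Q_out)) = 43.07 × (1269/3012.37)^(1.17258) = 15.6291 mol.

15.63 mol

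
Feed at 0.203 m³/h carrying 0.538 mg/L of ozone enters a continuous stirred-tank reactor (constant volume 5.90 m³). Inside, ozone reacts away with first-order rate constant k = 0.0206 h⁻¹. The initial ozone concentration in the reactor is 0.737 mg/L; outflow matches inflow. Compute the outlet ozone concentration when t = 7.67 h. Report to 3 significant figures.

0.599 mg/L

V dC/dt = Q(C_in − C) − k V C.
This is linear with rate a = Q/V + k = 0.055007 h⁻¹.
C_ss = Q C_in/(Q + kV) = 0.33652 mg/L; C(t) = C_ss + (C₀ − C_ss) e^(−a t).
C(7.67) = 0.33652 + (0.40048)·e^(−0.055007·7.67) = 0.33652 + (0.40048)·0.65580 = 0.59915 mg/L.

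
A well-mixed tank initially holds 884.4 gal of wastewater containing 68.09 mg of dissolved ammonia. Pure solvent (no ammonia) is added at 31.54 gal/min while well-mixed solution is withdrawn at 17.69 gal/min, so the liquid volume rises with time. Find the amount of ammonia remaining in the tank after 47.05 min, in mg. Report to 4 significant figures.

Total volume: dV/dt = Q_in − Q_out = 13.8500 gal/min, so V(t) = 884.4 + 13.8500 t and V(47.05) = 1536.04 gal.
No ammonia enters, so dm/dt = −Q_out · (m/V).
Separate: dm/m = −Q_out dt/V(t) ⇒ ln(m/m₀) = −(Q_out/(Q_in−Q_out)) ln(V/V₀).
m = m₀ (V₀/V)^(Q_out/(Q_in−Q_out)) = 68.09 × (884.4/1536.04)^(1.27726) = 33.6400 mg.

33.64 mg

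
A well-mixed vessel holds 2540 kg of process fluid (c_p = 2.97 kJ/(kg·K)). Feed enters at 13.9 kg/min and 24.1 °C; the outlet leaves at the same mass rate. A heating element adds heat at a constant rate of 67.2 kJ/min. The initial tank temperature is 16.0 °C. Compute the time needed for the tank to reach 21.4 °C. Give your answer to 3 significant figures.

M c_p dT/dt = ṁ c_p (T_in − T) + Q̇.
τ = M/ṁ = 182.73 min; T_ss = T_in + Q̇/(ṁ c_p) = 25.728 °C.
T(t) = T_ss + (T₀ − T_ss) e^(−t/τ). Set T = 21.4:
e^(−t/τ) = (21.4 − 25.728)/(16.0 − 25.728) = 0.44489
t = −182.73 · ln(0.44489) = 148.00 min.

148 min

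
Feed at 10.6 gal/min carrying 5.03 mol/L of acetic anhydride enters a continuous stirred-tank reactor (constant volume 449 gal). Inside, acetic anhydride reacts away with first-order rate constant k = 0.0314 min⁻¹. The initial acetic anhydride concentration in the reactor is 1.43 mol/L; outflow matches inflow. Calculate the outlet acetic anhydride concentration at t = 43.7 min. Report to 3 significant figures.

Species balance: V dC/dt = Q C_in − Q C − k V C.
dC/dt = (Q/V) C_in − (Q/V + k) C; effective rate a = Q/V + k = 0.023608 + 0.0314 = 0.055008 min⁻¹.
C_ss = Q C_in/(Q + kV) = 2.1587 mol/L; C(t) = C_ss + (C₀ − C_ss) e^(−a t).
C(43.7) = 2.1587 + (-0.72875)·e^(−0.055008·43.7) = 2.1587 + (-0.72875)·0.090369 = 2.0929 mol/L.

2.09 mol/L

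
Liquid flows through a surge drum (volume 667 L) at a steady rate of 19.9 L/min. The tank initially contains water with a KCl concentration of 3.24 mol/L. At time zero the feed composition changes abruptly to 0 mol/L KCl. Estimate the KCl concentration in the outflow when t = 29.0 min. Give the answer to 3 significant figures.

Transient balance on the dissolved component: V dC/dt = Q(C_in − C).
So dC/dt = (C_in − C)/τ with τ = V/Q = 667/19.9 = 33.518 min.
This is linear first-order; C(t) = C_in + (C₀ − C_in) e^(−t/τ).
C(29.0) = 0 + (3.24 − 0)·e^(−29.0/33.518) = 0 + (3.2400)·0.42096 = 1.3639 mol/L.

1.36 mol/L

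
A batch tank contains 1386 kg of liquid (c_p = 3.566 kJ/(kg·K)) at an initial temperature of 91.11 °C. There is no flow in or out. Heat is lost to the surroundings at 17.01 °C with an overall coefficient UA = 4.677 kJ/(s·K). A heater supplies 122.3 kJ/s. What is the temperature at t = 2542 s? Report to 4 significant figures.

47.49 °C

Lumped-capacitance energy balance: M c_p dT/dt = UA(T_amb − T) + Q̇.
dT/dt = (T_ss − T)/τ with T_ss = T_amb + Q̇/UA = 17.01 + 122.3/4.677 = 43.1592 °C, τ = M c_p/UA = 1386·3.566/4.677 = 1056.76 s.
Solution: T(t) = T_ss + (T₀ − T_ss) e^(−t/τ).
T(2542) = 43.1592 + (47.9508)·0.0902239 = 47.4855 °C.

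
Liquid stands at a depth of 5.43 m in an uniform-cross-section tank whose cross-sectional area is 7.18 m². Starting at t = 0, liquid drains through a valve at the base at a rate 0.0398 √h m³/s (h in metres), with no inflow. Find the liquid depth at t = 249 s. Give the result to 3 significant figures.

With no inflow, A dh/dt = −0.0398 √h.
Separate and integrate: 2(√h − √h₀) = −(0.0398/A) t.
√h = √5.43 − 0.0398·249/(2·7.18) = 2.3302 − 0.69013 = 1.6401.
h = 1.6401² = 2.6900 m.

2.69 m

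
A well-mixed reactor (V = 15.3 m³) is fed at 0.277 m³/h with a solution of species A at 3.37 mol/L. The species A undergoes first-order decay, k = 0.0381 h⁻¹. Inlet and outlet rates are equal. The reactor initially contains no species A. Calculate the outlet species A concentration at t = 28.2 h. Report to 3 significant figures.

0.863 mol/L

V dC/dt = Q(C_in − C) − k V C.
This is linear with rate a = Q/V + k = 0.056205 h⁻¹.
C_ss = Q C_in/(Q + kV) = 1.0855 mol/L; C(t) = C_ss + (C₀ − C_ss) e^(−a t).
C(28.2) = 1.0855 + (-1.0855)·e^(−0.056205·28.2) = 1.0855 + (-1.0855)·0.20495 = 0.86306 mol/L.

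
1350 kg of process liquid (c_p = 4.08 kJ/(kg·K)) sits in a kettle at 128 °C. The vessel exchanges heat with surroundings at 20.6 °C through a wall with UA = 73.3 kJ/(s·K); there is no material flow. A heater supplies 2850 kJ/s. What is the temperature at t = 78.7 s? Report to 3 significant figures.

Lumped-capacitance energy balance: M c_p dT/dt = UA(T_amb − T) + Q̇.
dT/dt = (T_ss − T)/τ with T_ss = T_amb + Q̇/UA = 20.6 + 2850/73.3 = 59.481 °C, τ = M c_p/UA = 1350·4.08/73.3 = 75.143 s.
This is linear first-order; T(t) = T_ss + (T₀ − T_ss) e^(−t/τ).
T(78.7) = 59.481 + (68.519)·0.35087 = 83.523 °C.

83.5 °C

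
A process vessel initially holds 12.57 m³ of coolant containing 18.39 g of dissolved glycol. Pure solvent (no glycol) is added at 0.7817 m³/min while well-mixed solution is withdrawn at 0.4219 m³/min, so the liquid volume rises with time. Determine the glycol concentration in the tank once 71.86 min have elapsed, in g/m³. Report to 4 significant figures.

Let m(t) be the amount of glycol. Volume: V(t) = V₀ + (Q_in − Q_out) t = 12.57 + 0.359800 t; V(71.86) = 38.4252 m³.
No glycol enters, so dm/dt = −Q_out · (m/V).
Separate: dm/m = −Q_out dt/V(t) ⇒ ln(m/m₀) = −(Q_out/(Q_in−Q_out)) ln(V/V₀).
m = m₀ (V₀/V)^(Q_out/(Q_in−Q_out)) = 18.39 × (12.57/38.4252)^(1.17260) = 4.96070 g.
C = m/V = 4.96070/38.4252 = 0.129100 g/m³.

0.1291 g/m³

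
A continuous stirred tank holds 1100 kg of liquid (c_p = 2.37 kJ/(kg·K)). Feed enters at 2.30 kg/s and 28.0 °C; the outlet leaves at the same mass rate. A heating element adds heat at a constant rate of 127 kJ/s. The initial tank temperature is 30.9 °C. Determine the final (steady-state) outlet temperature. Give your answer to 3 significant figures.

M c_p dT/dt = ṁ c_p (T_in − T) + Q̇.
At steady state dT/dt = 0 ⇒ T_ss = T_in + Q̇/(ṁ c_p) = 28.0 + 127/(2.30·2.37) = 51.298 °C.

51.3 °C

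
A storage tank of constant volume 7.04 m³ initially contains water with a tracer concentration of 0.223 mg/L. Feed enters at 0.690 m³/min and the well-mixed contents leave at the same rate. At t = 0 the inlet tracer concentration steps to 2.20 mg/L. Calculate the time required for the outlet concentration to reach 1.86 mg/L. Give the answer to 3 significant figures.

Species balance on the tank: V dC/dt = Q(C_in − C), so τ = V/Q = 10.203 min.
C(t) = C_in + (C₀ − C_in) e^(−t/τ). Set C = 1.86 and solve for t:
e^(−t/τ) = (C − C_in)/(C₀ − C_in) = (1.86 − 2.20)/(0.223 − 2.20) = 0.17198
t = −τ ln(…) = 10.203 × 1.7604 = 17.961 min.

18.0 min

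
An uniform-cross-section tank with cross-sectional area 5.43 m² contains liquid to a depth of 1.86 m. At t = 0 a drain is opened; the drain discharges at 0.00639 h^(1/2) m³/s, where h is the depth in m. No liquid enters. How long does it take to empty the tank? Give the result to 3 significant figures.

2320 s

A dh/dt = −Q_out = −0.00639 √h.
This is separable: 2 d(√h)/dt = −0.00639/A, so √h = √h₀ − (0.00639/(2A)) t.
Set h = 0: 2√h₀ = (0.00639/A) t_empty ⇒ t_empty = 2A√h₀/0.00639.
t_empty = 2·5.43·√1.86/0.00639 = 10.860·1.3638/0.00639 = 2317.9 s.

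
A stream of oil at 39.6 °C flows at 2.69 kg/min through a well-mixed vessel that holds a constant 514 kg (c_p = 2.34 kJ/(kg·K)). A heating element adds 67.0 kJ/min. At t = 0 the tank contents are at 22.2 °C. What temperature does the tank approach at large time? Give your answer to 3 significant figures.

50.2 °C

First-law balance (no shaft work): M c_p dT/dt = ṁ c_p (T_in − T) + 67.0.
At steady state dT/dt = 0 ⇒ T_ss = T_in + Q̇/(ṁ c_p) = 39.6 + 67.0/(2.69·2.34) = 50.244 °C.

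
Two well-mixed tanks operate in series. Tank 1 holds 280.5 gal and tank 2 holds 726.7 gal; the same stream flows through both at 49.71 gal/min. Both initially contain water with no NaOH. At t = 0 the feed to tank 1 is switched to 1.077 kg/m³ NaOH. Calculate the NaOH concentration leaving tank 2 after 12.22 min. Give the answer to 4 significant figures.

Time constants: τᵢ = Vᵢ/Q for each well-mixed tank.
τ₁ = 280.5/49.71 = 5.64273 min; τ₂ = 726.7/49.71 = 14.6188 min.
Solving the cascade with C₁(0)=C₂(0)=0 gives C₂(t) = C_in[1 − (τ₁ e^(−t/τ₁) − τ₂ e^(−t/τ₂))/(τ₁ − τ₂)].
At t = 12.22: e^(−t/τ₁) = 0.114679, e^(−t/τ₂) = 0.433480.
C₂ = 1.077·[1 − (5.64273·0.114679 − 14.6188·0.433480)/(-8.97606)] = 1.077·0.366109 = 0.394299 kg/m³.

0.3943 kg/m³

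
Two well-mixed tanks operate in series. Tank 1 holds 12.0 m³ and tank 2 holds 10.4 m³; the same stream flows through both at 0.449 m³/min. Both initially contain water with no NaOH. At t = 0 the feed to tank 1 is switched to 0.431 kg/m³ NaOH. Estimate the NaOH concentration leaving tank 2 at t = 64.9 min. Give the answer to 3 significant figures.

0.316 kg/m³

Species balance on tank i: dCᵢ/dt = (Cᵢ₋₁ − Cᵢ)/τᵢ with τᵢ = Vᵢ/Q.
τ₁ = 12.0/0.449 = 26.726 min; τ₂ = 10.4/0.449 = 23.163 min.
Solving the cascade with C₁(0)=C₂(0)=0 gives C₂(t) = C_in[1 − (τ₁ e^(−t/τ₁) − τ₂ e^(−t/τ₂))/(τ₁ − τ₂)].
At t = 64.9: e^(−t/τ₁) = 0.088183, e^(−t/τ₂) = 0.060693.
C₂ = 0.431·[1 − (26.726·0.088183 − 23.163·0.060693)/(3.5635)] = 0.431·0.73313 = 0.31598 kg/m³.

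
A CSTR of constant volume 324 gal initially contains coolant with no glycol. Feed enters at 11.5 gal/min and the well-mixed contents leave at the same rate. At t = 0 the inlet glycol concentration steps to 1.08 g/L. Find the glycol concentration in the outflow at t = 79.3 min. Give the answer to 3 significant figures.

Transient balance on the dissolved component: V dC/dt = Q(C_in − C).
Time constant τ = V/Q = 324/11.5 = 28.174 min.
This is linear first-order; C(t) = C_in + (C₀ − C_in) e^(−t/τ).
C(79.3) = 1.08 + (0 − 1.08)·e^(−79.3/28.174) = 1.08 + (-1.0800)·0.059925 = 1.0153 g/L.

1.02 g/L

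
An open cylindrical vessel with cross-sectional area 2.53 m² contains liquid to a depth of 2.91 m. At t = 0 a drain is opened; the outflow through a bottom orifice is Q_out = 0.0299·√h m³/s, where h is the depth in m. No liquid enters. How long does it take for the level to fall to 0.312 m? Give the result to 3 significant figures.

With no inflow, A dh/dt = −0.0299 √h.
∫ h^(−1/2) dh = −(0.0299/A) ∫ dt, giving 2√h = 2√h₀ − (0.0299/A) t.
t = 2A(√h₀ − √h)/0.0299 = 2·2.53·(√2.91 − √0.312)/0.0299
  = 5.0600 × (1.7059 − 0.55857) / 0.0299 = 194.16 s.

194 s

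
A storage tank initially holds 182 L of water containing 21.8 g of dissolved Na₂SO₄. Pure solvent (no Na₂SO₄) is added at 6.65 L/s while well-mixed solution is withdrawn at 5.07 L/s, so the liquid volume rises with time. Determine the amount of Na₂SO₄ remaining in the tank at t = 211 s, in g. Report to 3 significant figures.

0.772 g

Total volume: dV/dt = Q_in − Q_out = 1.5800 L/s, so V(t) = 182 + 1.5800 t and V(211) = 515.38 L.
No Na₂SO₄ enters, so dm/dt = −Q_out · (m/V).
dm/m = −Q_out dt/(V₀ + 1.5800 t); integrating gives ln(m/m₀) = −(Q_out/(Q_in−Q_out)) ln(V/V₀).
m = m₀ (V₀/V)^(Q_out/(Q_in−Q_out)) = 21.8 × (182/515.38)^(3.2089) = 0.77245 g.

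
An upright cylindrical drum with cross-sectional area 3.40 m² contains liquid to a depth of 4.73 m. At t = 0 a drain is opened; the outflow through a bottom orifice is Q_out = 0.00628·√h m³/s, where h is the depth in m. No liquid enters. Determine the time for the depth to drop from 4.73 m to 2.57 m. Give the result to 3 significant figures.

Volume balance on the tank: A dh/dt = −0.00628 √h.
∫ h^(−1/2) dh = −(0.00628/A) ∫ dt, giving 2√h = 2√h₀ − (0.00628/A) t.
t = 2A(√h₀ − √h)/0.00628 = 2·3.40·(√4.73 − √2.57)/0.00628
  = 6.8000 × (2.1749 − 1.6031) / 0.00628 = 619.08 s.

619 s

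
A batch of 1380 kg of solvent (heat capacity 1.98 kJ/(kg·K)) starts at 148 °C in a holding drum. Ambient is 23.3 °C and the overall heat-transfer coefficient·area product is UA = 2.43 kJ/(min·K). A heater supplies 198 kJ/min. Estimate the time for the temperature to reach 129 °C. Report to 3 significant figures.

Unsteady energy balance on the tank contents: M c_p dT/dt = −UA(T − T_amb) + Q̇.
τ = M c_p/UA = 1124.4 min; T_ss = T_amb + Q̇/UA = 23.3 + 198/2.43 = 104.78 °C.
T(t) = T_ss + (T₀ − T_ss)e^(−t/τ); set T = 129:
t = −τ ln[(T − T_ss)/(T₀ − T_ss)] = −1124.4 · ln(0.56037) = 651.22 min.

651 min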